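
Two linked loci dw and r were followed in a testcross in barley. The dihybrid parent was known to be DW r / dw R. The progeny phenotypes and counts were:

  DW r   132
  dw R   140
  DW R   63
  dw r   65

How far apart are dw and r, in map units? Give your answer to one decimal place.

The recombinant classes are DW R and dw r: 63 + 65 = 128.
Recombination frequency = 128/400 = 0.3200 ≈ 32.0%, i.e. 32.0 map units.

32.0 map units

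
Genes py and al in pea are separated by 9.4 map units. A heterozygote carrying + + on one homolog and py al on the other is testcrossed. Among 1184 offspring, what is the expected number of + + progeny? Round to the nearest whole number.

536

A map distance of 9.4 map units corresponds to a recombination frequency of 0.094.
The F1 is + + / py al, so + + is a parental gamete class with expected frequency (1 − r)/2 = 0.906/2 = 0.4530.
Expected number = 0.4530 × 1184 = 536.35 ≈ 536.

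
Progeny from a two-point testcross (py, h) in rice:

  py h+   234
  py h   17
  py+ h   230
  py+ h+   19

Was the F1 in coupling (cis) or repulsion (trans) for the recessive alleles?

trans

The two most frequent classes are py+ h (230) and py h+ (234); these are the parental (non-recombinant) types.
So the F1 carried py+ h on one chromosome and py h+ on the other — the recessive alleles are on opposite chromosomes (trans / repulsion).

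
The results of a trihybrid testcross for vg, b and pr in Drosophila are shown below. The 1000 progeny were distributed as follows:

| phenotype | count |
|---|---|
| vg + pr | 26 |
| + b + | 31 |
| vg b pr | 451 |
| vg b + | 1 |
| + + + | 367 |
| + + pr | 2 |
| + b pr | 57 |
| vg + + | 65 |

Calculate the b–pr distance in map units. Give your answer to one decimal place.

The two most frequent reciprocal classes, + + + and vg b pr, are the parental types, so the F1 was + + + / vg b pr.
The two rarest classes, + + pr and vg b +, are the double crossovers. Comparing them with the parentals, only the pr allele has switched, so pr is the middle locus and the order is b – pr – vg.
Crossovers in the b–pr interval produce the single-crossover classes + b + and vg + pr (31 + 26 = 57) plus the double crossovers (3).
RF(b–pr) = (57 + 3) / 1000 = 60/1000 = 0.0600 → 6.0 map units.

6.0 map units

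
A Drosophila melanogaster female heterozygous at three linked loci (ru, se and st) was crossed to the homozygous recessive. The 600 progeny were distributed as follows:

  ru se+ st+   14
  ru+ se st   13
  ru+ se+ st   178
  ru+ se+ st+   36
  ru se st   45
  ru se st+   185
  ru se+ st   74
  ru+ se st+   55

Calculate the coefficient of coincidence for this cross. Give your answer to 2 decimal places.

0.96

The two most frequent reciprocal classes, ru+ se+ st and ru se st+, are the parental types, so the F1 was ru+ se+ st / ru se st+.
The two rarest classes, ru+ se st and ru se+ st+, are the double crossovers. Comparing them with the parentals, only the se allele has switched, so se is the middle locus and the order is st – se – ru.
st–se: (81 + 27)/600 = 0.1800; se–ru: (129 + 27)/600 = 0.2600.
Expected DCO frequency = 0.1800 × 0.2600 ≈ 0.04680; observed = 27/600 ≈ 0.04500.
Coefficient of coincidence = 0.04500/0.04680 ≈ 0.96.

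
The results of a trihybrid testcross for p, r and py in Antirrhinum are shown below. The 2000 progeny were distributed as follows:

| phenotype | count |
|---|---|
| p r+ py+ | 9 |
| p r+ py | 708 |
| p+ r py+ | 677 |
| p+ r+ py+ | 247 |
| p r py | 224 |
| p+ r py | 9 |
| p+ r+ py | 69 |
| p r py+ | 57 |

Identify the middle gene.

The two most frequent reciprocal classes, p r+ py and p+ r py+, are the parental types, so the F1 was p r+ py / p+ r py+.
The two rarest classes, p r+ py+ and p+ r py, are the double crossovers. Comparing them with the parentals, only the py allele has switched, so py is the middle locus and the order is r – py – p.

py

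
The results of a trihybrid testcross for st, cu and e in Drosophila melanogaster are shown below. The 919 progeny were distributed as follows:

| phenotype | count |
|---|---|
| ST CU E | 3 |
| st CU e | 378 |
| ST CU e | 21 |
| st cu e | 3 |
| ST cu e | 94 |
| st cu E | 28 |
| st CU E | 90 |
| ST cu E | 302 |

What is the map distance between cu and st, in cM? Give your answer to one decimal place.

6.0 cM

The two most frequent reciprocal classes, ST cu E and st CU e, are the parental types, so the F1 was ST cu E / st CU e.
The two rarest classes, ST CU E and st cu e, are the double crossovers. Comparing them with the parentals, only the cu allele has switched, so cu is the middle locus and the order is e – cu – st.
Crossovers in the cu–st interval produce the single-crossover classes st cu E and ST CU e (28 + 21 = 49) plus the double crossovers (6).
RF(cu–st) = (49 + 6) / 919 = 55/919 = 0.0598 → 6.0 cM.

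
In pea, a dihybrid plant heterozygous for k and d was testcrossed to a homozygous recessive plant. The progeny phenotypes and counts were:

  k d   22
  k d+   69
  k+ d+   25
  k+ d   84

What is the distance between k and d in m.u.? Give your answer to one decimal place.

The two most frequent classes, k+ d (84) and k d+ (69), are the parental types, so the F1 was k+ d / k d+.
The recombinant classes are k+ d+ and k d: 25 + 22 = 47.
Recombination frequency = 47/200 = 0.2350 ≈ 23.5%, i.e. 23.5 m.u.

23.5 m.u.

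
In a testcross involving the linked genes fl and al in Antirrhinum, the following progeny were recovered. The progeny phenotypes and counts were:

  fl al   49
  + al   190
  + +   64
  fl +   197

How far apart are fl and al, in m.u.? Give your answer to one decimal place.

The two most frequent classes, + al (190) and fl + (197), are the parental types, so the F1 was + al / fl +.
The recombinant classes are + + and fl al: 64 + 49 = 113.
Recombination frequency = 113/500 = 0.2260 ≈ 22.6%, i.e. 22.6 m.u.

22.6 m.u.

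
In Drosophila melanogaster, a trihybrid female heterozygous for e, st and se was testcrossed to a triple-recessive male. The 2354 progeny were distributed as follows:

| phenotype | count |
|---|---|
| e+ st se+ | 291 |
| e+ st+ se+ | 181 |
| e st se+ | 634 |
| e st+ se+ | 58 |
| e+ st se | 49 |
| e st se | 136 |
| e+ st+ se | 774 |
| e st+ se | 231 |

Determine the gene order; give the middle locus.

st

The two most frequent reciprocal classes, e st se+ and e+ st+ se, are the parental types, so the F1 was e st se+ / e+ st+ se.
The two rarest classes, e st+ se+ and e+ st se, are the double crossovers. Comparing them with the parentals, only the st allele has switched, so st is the middle locus and the order is se – st – e.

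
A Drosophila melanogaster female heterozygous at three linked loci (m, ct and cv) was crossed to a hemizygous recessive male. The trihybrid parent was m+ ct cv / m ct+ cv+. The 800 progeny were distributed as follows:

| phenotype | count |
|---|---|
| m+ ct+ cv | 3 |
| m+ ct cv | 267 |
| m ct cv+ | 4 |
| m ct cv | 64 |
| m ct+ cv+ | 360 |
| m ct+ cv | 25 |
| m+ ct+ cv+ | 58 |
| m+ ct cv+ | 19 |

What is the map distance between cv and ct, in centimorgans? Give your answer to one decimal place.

6.4 centimorgans

The two rarest classes, m+ ct+ cv and m ct cv+, are the double crossovers. Comparing them with the parentals, only the ct allele has switched, so ct is the middle locus and the order is m – ct – cv.
Crossovers in the ct–cv interval produce the single-crossover classes m+ ct cv+ and m ct+ cv (19 + 25 = 44) plus the double crossovers (7).
RF(ct–cv) = (44 + 7) / 800 = 51/800 = 0.0638 → 6.4 centimorgans.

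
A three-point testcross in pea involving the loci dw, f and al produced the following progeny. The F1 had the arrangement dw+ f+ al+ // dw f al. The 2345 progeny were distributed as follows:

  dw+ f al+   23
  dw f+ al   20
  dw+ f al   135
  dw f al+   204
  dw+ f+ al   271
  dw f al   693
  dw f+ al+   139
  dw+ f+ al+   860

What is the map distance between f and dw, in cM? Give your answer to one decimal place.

The two rarest classes, dw+ f al+ and dw f+ al, are the double crossovers. Comparing them with the parentals, only the f allele has switched, so f is the middle locus and the order is dw – f – al.
Crossovers in the dw–f interval produce the single-crossover classes dw f+ al+ and dw+ f al (139 + 135 = 274) plus the double crossovers (43).
RF(dw–f) = (274 + 43) / 2345 = 317/2345 = 0.1352 → 13.5 cM.

13.5 cM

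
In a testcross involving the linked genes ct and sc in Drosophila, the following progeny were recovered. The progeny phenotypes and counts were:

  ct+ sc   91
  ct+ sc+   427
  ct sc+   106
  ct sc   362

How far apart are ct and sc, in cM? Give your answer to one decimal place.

20.0 cM

The two most frequent classes, ct+ sc+ (427) and ct sc (362), are the parental types, so the F1 was ct+ sc+ / ct sc.
The recombinant classes are ct+ sc and ct sc+: 91 + 106 = 197.
Recombination frequency = 197/986 = 0.1998 ≈ 20.0%, i.e. 20.0 cM.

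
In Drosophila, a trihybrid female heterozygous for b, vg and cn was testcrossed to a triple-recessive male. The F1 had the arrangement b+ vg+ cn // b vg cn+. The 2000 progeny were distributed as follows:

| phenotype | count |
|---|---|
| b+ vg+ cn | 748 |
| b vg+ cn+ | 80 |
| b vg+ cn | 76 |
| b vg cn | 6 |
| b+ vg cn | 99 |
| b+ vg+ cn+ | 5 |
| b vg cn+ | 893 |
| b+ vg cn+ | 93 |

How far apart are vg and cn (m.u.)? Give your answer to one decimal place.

9.5 m.u.

The two rarest classes, b+ vg+ cn+ and b vg cn, are the double crossovers. Comparing them with the parentals, only the cn allele has switched, so cn is the middle locus and the order is b – cn – vg.
Crossovers in the cn–vg interval produce the single-crossover classes b+ vg cn and b vg+ cn+ (99 + 80 = 179) plus the double crossovers (11).
RF(cn–vg) = (179 + 11) / 2000 = 190/2000 = 0.0950 → 9.5 m.u.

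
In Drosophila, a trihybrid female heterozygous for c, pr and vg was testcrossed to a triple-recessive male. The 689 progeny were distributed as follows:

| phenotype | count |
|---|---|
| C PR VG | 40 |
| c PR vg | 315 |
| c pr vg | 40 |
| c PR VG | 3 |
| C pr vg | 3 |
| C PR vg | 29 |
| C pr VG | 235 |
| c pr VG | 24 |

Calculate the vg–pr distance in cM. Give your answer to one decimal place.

The two most frequent reciprocal classes, C pr VG and c PR vg, are the parental types, so the F1 was C pr VG / c PR vg.
The two rarest classes, C pr vg and c PR VG, are the double crossovers. Comparing them with the parentals, only the vg allele has switched, so vg is the middle locus and the order is c – vg – pr.
Crossovers in the vg–pr interval produce the single-crossover classes C PR VG and c pr vg (40 + 40 = 80) plus the double crossovers (6).
RF(vg–pr) = (80 + 6) / 689 = 86/689 = 0.1248 → 12.5 cM.

12.5 cM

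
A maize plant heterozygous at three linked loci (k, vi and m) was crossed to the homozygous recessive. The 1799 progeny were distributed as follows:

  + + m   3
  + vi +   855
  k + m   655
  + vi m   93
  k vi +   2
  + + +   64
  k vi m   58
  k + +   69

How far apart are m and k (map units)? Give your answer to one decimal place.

9.3 map units

The two most frequent reciprocal classes, k + m and + vi +, are the parental types, so the F1 was k + m / + vi +.
The two rarest classes, + + m and k vi +, are the double crossovers. Comparing them with the parentals, only the k allele has switched, so k is the middle locus and the order is m – k – vi.
Crossovers in the m–k interval produce the single-crossover classes k + + and + vi m (69 + 93 = 162) plus the double crossovers (5).
RF(m–k) = (162 + 5) / 1799 = 167/1799 = 0.0928 → 9.3 map units.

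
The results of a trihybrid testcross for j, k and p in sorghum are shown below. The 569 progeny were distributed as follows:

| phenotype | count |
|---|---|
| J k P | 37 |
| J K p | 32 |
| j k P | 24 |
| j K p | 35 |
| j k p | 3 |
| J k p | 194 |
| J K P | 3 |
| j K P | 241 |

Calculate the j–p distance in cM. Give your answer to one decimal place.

The two most frequent reciprocal classes, J k p and j K P, are the parental types, so the F1 was J k p / j K P.
The two rarest classes, j k p and J K P, are the double crossovers. Comparing them with the parentals, only the j allele has switched, so j is the middle locus and the order is p – j – k.
Crossovers in the p–j interval produce the single-crossover classes J k P and j K p (37 + 35 = 72) plus the double crossovers (6).
RF(p–j) = (72 + 6) / 569 = 78/569 = 0.1371 → 13.7 cM.

13.7 cM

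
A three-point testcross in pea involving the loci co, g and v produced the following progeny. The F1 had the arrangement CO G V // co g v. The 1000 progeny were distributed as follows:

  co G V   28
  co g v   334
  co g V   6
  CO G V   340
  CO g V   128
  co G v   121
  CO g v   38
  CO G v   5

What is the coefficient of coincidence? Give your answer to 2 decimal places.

0.55

The two rarest classes, CO G v and co g V, are the double crossovers. Comparing them with the parentals, only the v allele has switched, so v is the middle locus and the order is co – v – g.
co–v: (66 + 11)/1000 = 0.0770; v–g: (249 + 11)/1000 = 0.2600.
Expected DCO frequency = 0.0770 × 0.2600 ≈ 0.02002; observed = 11/1000 ≈ 0.01100.
Coefficient of coincidence = 0.01100/0.02002 ≈ 0.55.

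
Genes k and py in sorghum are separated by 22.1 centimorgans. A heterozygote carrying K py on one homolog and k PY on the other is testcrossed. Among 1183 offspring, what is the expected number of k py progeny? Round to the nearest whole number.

131

A map distance of 22.1 centimorgans corresponds to a recombination frequency of 0.221.
The F1 is K py / k PY, so k py is a recombinant gamete class with expected frequency r/2 = 0.221/2 = 0.1105.
Expected number = 0.1105 × 1183 = 130.72 ≈ 131.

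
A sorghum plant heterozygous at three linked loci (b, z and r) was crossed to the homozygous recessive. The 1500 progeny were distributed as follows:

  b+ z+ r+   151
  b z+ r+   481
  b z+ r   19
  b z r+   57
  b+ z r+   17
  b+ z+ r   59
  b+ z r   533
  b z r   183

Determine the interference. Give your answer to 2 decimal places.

The two most frequent reciprocal classes, b+ z r and b z+ r+, are the parental types, so the F1 was b+ z r / b z+ r+.
The two rarest classes, b+ z r+ and b z+ r, are the double crossovers. Comparing them with the parentals, only the r allele has switched, so r is the middle locus and the order is z – r – b.
z–r: (116 + 36)/1500 = 0.1013; r–b: (334 + 36)/1500 = 0.2467.
Expected DCO frequency = 0.1013 × 0.2467 ≈ 0.02499; observed = 36/1500 ≈ 0.02400.
Coefficient of coincidence = 0.02400/0.02499 ≈ 0.96; interference = 1 − 0.96 = 0.04.

0.04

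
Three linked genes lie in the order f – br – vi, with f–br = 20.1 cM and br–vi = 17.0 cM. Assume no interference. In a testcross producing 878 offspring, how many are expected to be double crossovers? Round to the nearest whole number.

30

Map distances give recombination frequencies of 0.201 and 0.170 for the two intervals.
With no interference, expected double-crossover frequency = 0.201 × 0.170 = 0.03417.
Expected number = 0.03417 × 878 = 30.00 ≈ 30.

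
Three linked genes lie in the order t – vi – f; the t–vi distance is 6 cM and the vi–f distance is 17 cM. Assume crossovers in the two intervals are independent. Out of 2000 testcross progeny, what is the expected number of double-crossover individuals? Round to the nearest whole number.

Map distances give recombination frequencies of 0.060 and 0.170 for the two intervals.
With no interference, expected double-crossover frequency = 0.060 × 0.170 = 0.01020.
Expected number = 0.01020 × 2000 = 20.40 ≈ 20.

20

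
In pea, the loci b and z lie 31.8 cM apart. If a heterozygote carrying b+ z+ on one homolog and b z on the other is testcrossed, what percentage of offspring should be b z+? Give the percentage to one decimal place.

A map distance of 31.8 cM corresponds to a recombination frequency of 0.318.
The F1 is b+ z+ / b z, so b z+ is a recombinant gamete class with expected frequency r/2 = 0.318/2 = 0.1590.
That is 0.1590 = 15.9% of the progeny.

15.9%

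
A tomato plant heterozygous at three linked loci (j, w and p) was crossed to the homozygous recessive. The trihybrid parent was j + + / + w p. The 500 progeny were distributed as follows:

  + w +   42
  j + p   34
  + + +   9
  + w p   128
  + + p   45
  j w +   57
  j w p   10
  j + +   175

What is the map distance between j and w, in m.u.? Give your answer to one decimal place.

24.2 m.u.

The two rarest classes, + + + and j w p, are the double crossovers. Comparing them with the parentals, only the j allele has switched, so j is the middle locus and the order is p – j – w.
Crossovers in the j–w interval produce the single-crossover classes j w + and + + p (57 + 45 = 102) plus the double crossovers (19).
RF(j–w) = (102 + 19) / 500 = 121/500 = 0.2420 → 24.2 m.u.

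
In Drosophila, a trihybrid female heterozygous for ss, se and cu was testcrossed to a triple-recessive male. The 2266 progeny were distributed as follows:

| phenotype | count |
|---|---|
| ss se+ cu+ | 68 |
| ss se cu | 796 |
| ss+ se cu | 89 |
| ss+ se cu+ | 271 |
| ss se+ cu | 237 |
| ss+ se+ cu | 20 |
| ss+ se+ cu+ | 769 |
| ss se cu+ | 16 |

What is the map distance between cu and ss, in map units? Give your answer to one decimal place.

The two most frequent reciprocal classes, ss+ se+ cu+ and ss se cu, are the parental types, so the F1 was ss+ se+ cu+ / ss se cu.
The two rarest classes, ss+ se+ cu and ss se cu+, are the double crossovers. Comparing them with the parentals, only the cu allele has switched, so cu is the middle locus and the order is ss – cu – se.
Crossovers in the ss–cu interval produce the single-crossover classes ss se+ cu+ and ss+ se cu (68 + 89 = 157) plus the double crossovers (36).
RF(ss–cu) = (157 + 36) / 2266 = 193/2266 = 0.0852 → 8.5 map units.

8.5 map units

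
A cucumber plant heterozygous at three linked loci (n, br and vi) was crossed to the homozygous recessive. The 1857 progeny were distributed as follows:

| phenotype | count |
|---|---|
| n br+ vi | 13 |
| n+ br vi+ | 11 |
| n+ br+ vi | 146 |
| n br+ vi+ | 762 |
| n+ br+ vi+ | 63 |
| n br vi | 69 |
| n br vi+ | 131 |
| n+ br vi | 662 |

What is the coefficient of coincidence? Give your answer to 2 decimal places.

The two most frequent reciprocal classes, n br+ vi+ and n+ br vi, are the parental types, so the F1 was n br+ vi+ / n+ br vi.
The two rarest classes, n br+ vi and n+ br vi+, are the double crossovers. Comparing them with the parentals, only the vi allele has switched, so vi is the middle locus and the order is br – vi – n.
br–vi: (277 + 24)/1857 = 0.1621; vi–n: (132 + 24)/1857 = 0.0840.
Expected DCO frequency = 0.1621 × 0.0840 ≈ 0.01362; observed = 24/1857 ≈ 0.01292.
Coefficient of coincidence = 0.01292/0.01362 ≈ 0.95.

0.95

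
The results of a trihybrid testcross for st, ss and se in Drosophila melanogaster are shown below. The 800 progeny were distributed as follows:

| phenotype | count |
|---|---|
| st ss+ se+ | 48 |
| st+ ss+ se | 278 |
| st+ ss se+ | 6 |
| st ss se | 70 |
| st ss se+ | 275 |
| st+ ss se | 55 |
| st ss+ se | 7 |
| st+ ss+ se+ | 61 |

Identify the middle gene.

st

The two most frequent reciprocal classes, st+ ss+ se and st ss se+, are the parental types, so the F1 was st+ ss+ se / st ss se+.
The two rarest classes, st ss+ se and st+ ss se+, are the double crossovers. Comparing them with the parentals, only the st allele has switched, so st is the middle locus and the order is ss – st – se.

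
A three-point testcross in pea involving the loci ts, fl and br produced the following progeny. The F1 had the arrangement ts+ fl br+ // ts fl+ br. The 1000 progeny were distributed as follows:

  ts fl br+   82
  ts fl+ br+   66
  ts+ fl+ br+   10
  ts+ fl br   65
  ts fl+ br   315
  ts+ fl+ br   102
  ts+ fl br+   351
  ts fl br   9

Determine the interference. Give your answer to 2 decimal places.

0.38

The two rarest classes, ts+ fl+ br+ and ts fl br, are the double crossovers. Comparing them with the parentals, only the fl allele has switched, so fl is the middle locus and the order is br – fl – ts.
br–fl: (131 + 19)/1000 = 0.1500; fl–ts: (184 + 19)/1000 = 0.2030.
Expected DCO frequency = 0.1500 × 0.2030 ≈ 0.03045; observed = 19/1000 ≈ 0.01900.
Coefficient of coincidence = 0.01900/0.03045 ≈ 0.62; interference = 1 − 0.62 = 0.38.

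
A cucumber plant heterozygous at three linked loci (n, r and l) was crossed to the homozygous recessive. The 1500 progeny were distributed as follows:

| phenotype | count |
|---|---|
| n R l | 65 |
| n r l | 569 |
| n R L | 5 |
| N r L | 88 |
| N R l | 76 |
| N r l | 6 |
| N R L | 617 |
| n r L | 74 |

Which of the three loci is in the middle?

The two most frequent reciprocal classes, n r l and N R L, are the parental types, so the F1 was n r l / N R L.
The two rarest classes, N r l and n R L, are the double crossovers. Comparing them with the parentals, only the n allele has switched, so n is the middle locus and the order is l – n – r.

n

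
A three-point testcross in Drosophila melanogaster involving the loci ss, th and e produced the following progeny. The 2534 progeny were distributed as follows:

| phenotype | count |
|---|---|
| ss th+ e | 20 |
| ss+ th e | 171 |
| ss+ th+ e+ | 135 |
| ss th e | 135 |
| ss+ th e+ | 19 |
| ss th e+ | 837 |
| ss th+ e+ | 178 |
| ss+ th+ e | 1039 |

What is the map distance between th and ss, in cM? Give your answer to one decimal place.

The two most frequent reciprocal classes, ss th e+ and ss+ th+ e, are the parental types, so the F1 was ss th e+ / ss+ th+ e.
The two rarest classes, ss+ th e+ and ss th+ e, are the double crossovers. Comparing them with the parentals, only the ss allele has switched, so ss is the middle locus and the order is e – ss – th.
Crossovers in the ss–th interval produce the single-crossover classes ss th+ e+ and ss+ th e (178 + 171 = 349) plus the double crossovers (39).
RF(ss–th) = (349 + 39) / 2534 = 388/2534 = 0.1531 → 15.3 cM.

15.3 cM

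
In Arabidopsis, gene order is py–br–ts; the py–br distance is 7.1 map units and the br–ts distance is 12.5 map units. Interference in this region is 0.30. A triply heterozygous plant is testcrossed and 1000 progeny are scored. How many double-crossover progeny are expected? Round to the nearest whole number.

Map distances give recombination frequencies of 0.071 and 0.125 for the two intervals.
With interference 0.30 (so coincidence = 0.70), expected double-crossover frequency = 0.071 × 0.125 × 0.70 = 0.00621.
Expected number = 0.00621 × 1000 = 6.21 ≈ 6.

6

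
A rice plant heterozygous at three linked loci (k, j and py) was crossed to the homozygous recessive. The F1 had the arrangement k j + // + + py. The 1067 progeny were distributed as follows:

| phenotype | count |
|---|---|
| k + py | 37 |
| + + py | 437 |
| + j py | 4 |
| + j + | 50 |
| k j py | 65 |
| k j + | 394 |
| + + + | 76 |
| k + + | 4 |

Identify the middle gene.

The two rarest classes, k + + and + j py, are the double crossovers. Comparing them with the parentals, only the j allele has switched, so j is the middle locus and the order is k – j – py.

j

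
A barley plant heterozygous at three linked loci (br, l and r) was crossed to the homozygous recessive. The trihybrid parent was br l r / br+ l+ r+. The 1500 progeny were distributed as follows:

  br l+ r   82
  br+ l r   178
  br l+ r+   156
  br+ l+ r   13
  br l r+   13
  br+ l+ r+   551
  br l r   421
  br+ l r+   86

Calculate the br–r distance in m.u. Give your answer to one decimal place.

The two rarest classes, br l r+ and br+ l+ r, are the double crossovers. Comparing them with the parentals, only the r allele has switched, so r is the middle locus and the order is br – r – l.
Crossovers in the br–r interval produce the single-crossover classes br+ l r and br l+ r+ (178 + 156 = 334) plus the double crossovers (26).
RF(br–r) = (334 + 26) / 1500 = 360/1500 = 0.2400 → 24.0 m.u.

24.0 m.u.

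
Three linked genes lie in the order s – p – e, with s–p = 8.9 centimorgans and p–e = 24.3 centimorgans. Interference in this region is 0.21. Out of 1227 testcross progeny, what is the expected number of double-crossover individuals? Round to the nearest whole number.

21

Map distances give recombination frequencies of 0.089 and 0.243 for the two intervals.
With interference 0.21 (so coincidence = 0.79), expected double-crossover frequency = 0.089 × 0.243 × 0.79 = 0.01709.
Expected number = 0.01709 × 1227 = 20.96 ≈ 21.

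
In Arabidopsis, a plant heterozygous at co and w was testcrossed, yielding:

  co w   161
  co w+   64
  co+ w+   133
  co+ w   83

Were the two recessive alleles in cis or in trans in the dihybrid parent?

cis

The two most frequent classes are co+ w+ (133) and co w (161); these are the parental (non-recombinant) types.
So the F1 carried co+ w+ on one chromosome and co w on the other — the recessive alleles are on the same chromosome (cis / coupling).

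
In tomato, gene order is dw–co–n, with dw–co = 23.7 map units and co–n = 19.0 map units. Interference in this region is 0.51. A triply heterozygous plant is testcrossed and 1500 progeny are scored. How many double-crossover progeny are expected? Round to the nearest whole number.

Map distances give recombination frequencies of 0.237 and 0.190 for the two intervals.
With interference 0.51 (so coincidence = 0.49), expected double-crossover frequency = 0.237 × 0.190 × 0.49 = 0.02206.
Expected number = 0.02206 × 1500 = 33.10 ≈ 33.

33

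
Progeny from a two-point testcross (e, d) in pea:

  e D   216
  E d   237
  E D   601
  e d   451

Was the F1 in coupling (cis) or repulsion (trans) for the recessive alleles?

The two most frequent classes are E D (601) and e d (451); these are the parental (non-recombinant) types.
So the F1 carried E D on one chromosome and e d on the other — the recessive alleles are on the same chromosome (cis / coupling).

cis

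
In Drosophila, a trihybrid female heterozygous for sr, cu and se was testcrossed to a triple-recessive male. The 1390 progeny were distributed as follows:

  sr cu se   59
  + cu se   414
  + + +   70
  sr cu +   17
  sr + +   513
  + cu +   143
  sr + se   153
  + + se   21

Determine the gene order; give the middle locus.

cu

The two most frequent reciprocal classes, + cu se and sr + +, are the parental types, so the F1 was + cu se / sr + +.
The two rarest classes, + + se and sr cu +, are the double crossovers. Comparing them with the parentals, only the cu allele has switched, so cu is the middle locus and the order is sr – cu – se.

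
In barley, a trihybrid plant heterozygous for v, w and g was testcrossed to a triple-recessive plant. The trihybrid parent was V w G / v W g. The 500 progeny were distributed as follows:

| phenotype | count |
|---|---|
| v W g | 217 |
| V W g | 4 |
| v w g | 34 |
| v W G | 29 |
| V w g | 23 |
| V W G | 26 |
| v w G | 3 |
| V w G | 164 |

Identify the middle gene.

The two rarest classes, v w G and V W g, are the double crossovers. Comparing them with the parentals, only the v allele has switched, so v is the middle locus and the order is w – v – g.

v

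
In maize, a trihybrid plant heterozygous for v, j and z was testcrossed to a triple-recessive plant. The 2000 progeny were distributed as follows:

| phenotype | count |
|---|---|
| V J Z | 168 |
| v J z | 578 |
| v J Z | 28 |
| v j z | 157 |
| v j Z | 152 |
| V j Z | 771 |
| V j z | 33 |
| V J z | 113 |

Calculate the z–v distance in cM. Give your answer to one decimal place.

The two most frequent reciprocal classes, V j Z and v J z, are the parental types, so the F1 was V j Z / v J z.
The two rarest classes, V j z and v J Z, are the double crossovers. Comparing them with the parentals, only the z allele has switched, so z is the middle locus and the order is v – z – j.
Crossovers in the v–z interval produce the single-crossover classes v j Z and V J z (152 + 113 = 265) plus the double crossovers (61).
RF(v–z) = (265 + 61) / 2000 = 326/2000 = 0.1630 → 16.3 cM.

16.3 cM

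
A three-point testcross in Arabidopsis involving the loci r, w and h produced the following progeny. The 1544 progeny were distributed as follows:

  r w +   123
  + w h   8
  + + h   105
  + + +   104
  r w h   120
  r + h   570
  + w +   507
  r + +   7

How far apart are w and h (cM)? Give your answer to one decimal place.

15.5 cM

The two most frequent reciprocal classes, r + h and + w +, are the parental types, so the F1 was r + h / + w +.
The two rarest classes, r + + and + w h, are the double crossovers. Comparing them with the parentals, only the h allele has switched, so h is the middle locus and the order is r – h – w.
Crossovers in the h–w interval produce the single-crossover classes r w h and + + + (120 + 104 = 224) plus the double crossovers (15).
RF(h–w) = (224 + 15) / 1544 = 239/1544 = 0.1548 → 15.5 cM.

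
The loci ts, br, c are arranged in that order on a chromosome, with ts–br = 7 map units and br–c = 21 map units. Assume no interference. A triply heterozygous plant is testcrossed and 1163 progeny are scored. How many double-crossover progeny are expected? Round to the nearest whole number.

17

Map distances give recombination frequencies of 0.070 and 0.210 for the two intervals.
With no interference, expected double-crossover frequency = 0.070 × 0.210 = 0.01470.
Expected number = 0.01470 × 1163 = 17.10 ≈ 17.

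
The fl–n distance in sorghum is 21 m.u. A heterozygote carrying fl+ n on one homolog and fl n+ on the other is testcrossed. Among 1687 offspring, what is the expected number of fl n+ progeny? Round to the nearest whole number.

A map distance of 21 m.u. corresponds to a recombination frequency of 0.210.
The F1 is fl+ n / fl n+, so fl n+ is a parental gamete class with expected frequency (1 − r)/2 = 0.790/2 = 0.3950.
Expected number = 0.3950 × 1687 = 666.37 ≈ 666.

666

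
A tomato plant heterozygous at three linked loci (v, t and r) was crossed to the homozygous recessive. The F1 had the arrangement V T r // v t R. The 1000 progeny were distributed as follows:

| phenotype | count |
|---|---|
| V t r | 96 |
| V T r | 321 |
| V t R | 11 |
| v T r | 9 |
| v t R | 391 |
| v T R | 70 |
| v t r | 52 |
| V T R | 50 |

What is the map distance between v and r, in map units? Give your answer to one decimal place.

12.2 map units

The two rarest classes, v T r and V t R, are the double crossovers. Comparing them with the parentals, only the v allele has switched, so v is the middle locus and the order is t – v – r.
Crossovers in the v–r interval produce the single-crossover classes V T R and v t r (50 + 52 = 102) plus the double crossovers (20).
RF(v–r) = (102 + 20) / 1000 = 122/1000 = 0.1220 → 12.2 map units.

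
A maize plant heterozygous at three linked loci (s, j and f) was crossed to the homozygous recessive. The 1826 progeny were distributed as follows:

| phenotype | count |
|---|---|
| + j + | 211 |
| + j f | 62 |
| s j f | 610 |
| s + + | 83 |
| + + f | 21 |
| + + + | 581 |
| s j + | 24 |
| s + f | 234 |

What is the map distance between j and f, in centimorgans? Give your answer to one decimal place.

The two most frequent reciprocal classes, + + + and s j f, are the parental types, so the F1 was + + + / s j f.
The two rarest classes, + + f and s j +, are the double crossovers. Comparing them with the parentals, only the f allele has switched, so f is the middle locus and the order is j – f – s.
Crossovers in the j–f interval produce the single-crossover classes + j + and s + f (211 + 234 = 445) plus the double crossovers (45).
RF(j–f) = (445 + 45) / 1826 = 490/1826 = 0.2683 → 26.8 centimorgans.

26.8 centimorgans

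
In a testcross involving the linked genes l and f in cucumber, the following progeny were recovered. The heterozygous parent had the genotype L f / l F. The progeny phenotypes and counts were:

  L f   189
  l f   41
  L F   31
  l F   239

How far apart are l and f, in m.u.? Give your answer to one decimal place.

The recombinant classes are L F and l f: 31 + 41 = 72.
Recombination frequency = 72/500 = 0.1440 ≈ 14.4%, i.e. 14.4 m.u.

14.4 m.u.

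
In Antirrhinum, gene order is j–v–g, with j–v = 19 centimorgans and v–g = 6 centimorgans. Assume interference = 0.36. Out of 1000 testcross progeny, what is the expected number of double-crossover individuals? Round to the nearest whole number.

Map distances give recombination frequencies of 0.190 and 0.060 for the two intervals.
With interference 0.36 (so coincidence = 0.64), expected double-crossover frequency = 0.190 × 0.060 × 0.64 = 0.00730.
Expected number = 0.00730 × 1000 = 7.30 ≈ 7.

7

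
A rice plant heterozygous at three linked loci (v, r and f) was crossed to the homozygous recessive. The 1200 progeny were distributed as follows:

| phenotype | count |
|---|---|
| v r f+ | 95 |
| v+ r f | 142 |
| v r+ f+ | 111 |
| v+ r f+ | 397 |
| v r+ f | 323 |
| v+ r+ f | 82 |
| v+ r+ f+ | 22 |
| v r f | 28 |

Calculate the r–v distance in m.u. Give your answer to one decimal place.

18.9 m.u.

The two most frequent reciprocal classes, v+ r f+ and v r+ f, are the parental types, so the F1 was v+ r f+ / v r+ f.
The two rarest classes, v+ r+ f+ and v r f, are the double crossovers. Comparing them with the parentals, only the r allele has switched, so r is the middle locus and the order is v – r – f.
Crossovers in the v–r interval produce the single-crossover classes v r f+ and v+ r+ f (95 + 82 = 177) plus the double crossovers (50).
RF(v–r) = (177 + 50) / 1200 = 227/1200 = 0.1892 → 18.9 m.u.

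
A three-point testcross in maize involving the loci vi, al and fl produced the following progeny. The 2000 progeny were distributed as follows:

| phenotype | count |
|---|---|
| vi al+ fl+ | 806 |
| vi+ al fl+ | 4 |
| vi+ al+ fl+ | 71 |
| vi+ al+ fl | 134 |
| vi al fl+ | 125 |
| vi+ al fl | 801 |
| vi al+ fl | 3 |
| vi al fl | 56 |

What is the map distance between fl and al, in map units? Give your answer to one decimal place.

The two most frequent reciprocal classes, vi al+ fl+ and vi+ al fl, are the parental types, so the F1 was vi al+ fl+ / vi+ al fl.
The two rarest classes, vi al+ fl and vi+ al fl+, are the double crossovers. Comparing them with the parentals, only the fl allele has switched, so fl is the middle locus and the order is vi – fl – al.
Crossovers in the fl–al interval produce the single-crossover classes vi al fl+ and vi+ al+ fl (125 + 134 = 259) plus the double crossovers (7).
RF(fl–al) = (259 + 7) / 2000 = 266/2000 = 0.1330 → 13.3 map units.

13.3 map units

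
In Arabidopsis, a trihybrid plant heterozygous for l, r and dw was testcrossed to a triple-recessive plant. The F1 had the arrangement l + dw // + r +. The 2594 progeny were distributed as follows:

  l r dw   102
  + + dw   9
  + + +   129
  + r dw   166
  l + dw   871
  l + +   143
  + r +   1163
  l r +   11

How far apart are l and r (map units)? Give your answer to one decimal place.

The two rarest classes, + + dw and l r +, are the double crossovers. Comparing them with the parentals, only the l allele has switched, so l is the middle locus and the order is dw – l – r.
Crossovers in the l–r interval produce the single-crossover classes l r dw and + + + (102 + 129 = 231) plus the double crossovers (20).
RF(l–r) = (231 + 20) / 2594 = 251/2594 = 0.0968 → 9.7 map units.

9.7 map units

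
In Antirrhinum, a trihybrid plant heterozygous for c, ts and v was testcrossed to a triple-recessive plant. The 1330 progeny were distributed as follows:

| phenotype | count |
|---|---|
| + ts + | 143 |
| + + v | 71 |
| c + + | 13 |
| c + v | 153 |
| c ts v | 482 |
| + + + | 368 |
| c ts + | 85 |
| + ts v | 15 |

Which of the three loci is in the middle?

The two most frequent reciprocal classes, c ts v and + + +, are the parental types, so the F1 was c ts v / + + +.
The two rarest classes, + ts v and c + +, are the double crossovers. Comparing them with the parentals, only the c allele has switched, so c is the middle locus and the order is ts – c – v.

c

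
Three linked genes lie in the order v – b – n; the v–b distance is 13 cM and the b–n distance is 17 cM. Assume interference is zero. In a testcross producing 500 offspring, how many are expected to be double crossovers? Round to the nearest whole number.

Map distances give recombination frequencies of 0.130 and 0.170 for the two intervals.
With no interference, expected double-crossover frequency = 0.130 × 0.170 = 0.02210.
Expected number = 0.02210 × 500 = 11.05 ≈ 11.

11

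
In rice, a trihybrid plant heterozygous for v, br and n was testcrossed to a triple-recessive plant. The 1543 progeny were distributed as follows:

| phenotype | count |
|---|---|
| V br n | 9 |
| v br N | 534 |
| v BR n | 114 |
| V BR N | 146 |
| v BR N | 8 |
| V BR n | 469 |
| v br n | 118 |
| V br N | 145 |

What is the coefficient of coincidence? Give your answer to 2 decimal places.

0.34

The two most frequent reciprocal classes, v br N and V BR n, are the parental types, so the F1 was v br N / V BR n.
The two rarest classes, v BR N and V br n, are the double crossovers. Comparing them with the parentals, only the br allele has switched, so br is the middle locus and the order is v – br – n.
v–br: (259 + 17)/1543 = 0.1789; br–n: (264 + 17)/1543 = 0.1821.
Expected DCO frequency = 0.1789 × 0.1821 ≈ 0.03258; observed = 17/1543 ≈ 0.01102.
Coefficient of coincidence = 0.01102/0.03258 ≈ 0.34.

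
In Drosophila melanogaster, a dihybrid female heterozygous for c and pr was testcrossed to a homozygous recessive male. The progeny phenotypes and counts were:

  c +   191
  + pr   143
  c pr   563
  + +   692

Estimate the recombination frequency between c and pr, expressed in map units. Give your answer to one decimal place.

The two most frequent classes, + + (692) and c pr (563), are the parental types, so the F1 was + + / c pr.
The recombinant classes are + pr and c +: 143 + 191 = 334.
Recombination frequency = 334/1589 = 0.2102 ≈ 21.0%, i.e. 21.0 map units.

21.0 map units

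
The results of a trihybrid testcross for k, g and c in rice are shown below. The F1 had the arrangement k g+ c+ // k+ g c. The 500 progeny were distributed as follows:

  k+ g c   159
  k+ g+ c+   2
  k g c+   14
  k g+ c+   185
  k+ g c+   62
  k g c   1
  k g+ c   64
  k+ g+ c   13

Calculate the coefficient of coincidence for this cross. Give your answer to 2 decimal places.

The two rarest classes, k+ g+ c+ and k g c, are the double crossovers. Comparing them with the parentals, only the k allele has switched, so k is the middle locus and the order is c – k – g.
c–k: (126 + 3)/500 = 0.2580; k–g: (27 + 3)/500 = 0.0600.
Expected DCO frequency = 0.2580 × 0.0600 ≈ 0.01548; observed = 3/500 ≈ 0.00600.
Coefficient of coincidence = 0.00600/0.01548 ≈ 0.39.

0.39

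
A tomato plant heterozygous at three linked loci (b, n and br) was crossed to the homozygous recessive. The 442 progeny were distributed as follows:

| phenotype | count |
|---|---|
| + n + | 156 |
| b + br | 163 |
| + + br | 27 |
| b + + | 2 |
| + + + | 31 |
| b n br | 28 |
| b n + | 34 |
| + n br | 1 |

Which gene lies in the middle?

br

The two most frequent reciprocal classes, b + br and + n +, are the parental types, so the F1 was b + br / + n +.
The two rarest classes, b + + and + n br, are the double crossovers. Comparing them with the parentals, only the br allele has switched, so br is the middle locus and the order is n – br – b.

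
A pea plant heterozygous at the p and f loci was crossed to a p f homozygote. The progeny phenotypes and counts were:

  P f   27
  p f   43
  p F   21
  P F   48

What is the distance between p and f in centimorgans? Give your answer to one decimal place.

34.5 centimorgans

The two most frequent classes, P F (48) and p f (43), are the parental types, so the F1 was P F / p f.
The recombinant classes are P f and p F: 27 + 21 = 48.
Recombination frequency = 48/139 = 0.3453 ≈ 34.5%, i.e. 34.5 centimorgans.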